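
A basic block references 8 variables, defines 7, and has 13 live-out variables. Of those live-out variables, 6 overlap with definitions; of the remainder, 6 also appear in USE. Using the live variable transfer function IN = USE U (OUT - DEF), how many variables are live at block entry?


OUT - DEF: 13 - 6 = 7
|IN| = |USE| + |OUT - DEF| - |USE ∩ (OUT - DEF)| = 8 + 7 - 6 = 9

9


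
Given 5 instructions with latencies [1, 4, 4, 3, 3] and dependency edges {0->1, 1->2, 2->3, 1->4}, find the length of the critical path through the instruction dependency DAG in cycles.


Compute longest path through dependency graph: dist(Ik) = max over predecessors of dist + latency(Ik).
dist(I0) = latency 1 = 1
dist(I1) = dist(I0) + 4 = 1 + 4 = 5
dist(I2) = dist(I1) + 4 = 5 + 4 = 9
dist(I3) = dist(I2) + 3 = 9 + 3 = 12
dist(I4) = dist(I1) + 3 = 5 + 3 = 8
Critical path = max dist = 12

12


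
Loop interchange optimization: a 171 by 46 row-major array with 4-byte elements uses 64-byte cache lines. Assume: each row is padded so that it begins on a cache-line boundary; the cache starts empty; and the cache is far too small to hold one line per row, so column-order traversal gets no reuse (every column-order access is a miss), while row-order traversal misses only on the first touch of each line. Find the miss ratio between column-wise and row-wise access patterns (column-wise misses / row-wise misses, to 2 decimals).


Each row occupies 46 * 4 = 184 bytes and starts on a line boundary, so it spans ceil(184 / 64) = 3 cache lines.
Row-major traversal misses (one per line touched): 171 * ceil(46 * 4 / 64) = 513
Column-major traversal misses (no reuse, every access misses): 171 * 46 = 7866
Ratio = 7866 / 513 = 15.33

15.33


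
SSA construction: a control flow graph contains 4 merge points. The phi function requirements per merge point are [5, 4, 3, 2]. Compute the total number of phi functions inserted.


Total phi functions = sum of phi functions at each join node
= 5 + 4 + 3 + 2 = 14

14


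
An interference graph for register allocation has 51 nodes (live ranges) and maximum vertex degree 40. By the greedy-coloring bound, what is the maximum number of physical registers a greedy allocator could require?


Greedy coloring never needs more than (max_degree + 1) colors: when coloring a vertex, at most max_degree neighbors are already colored.
Upper bound = 40 + 1 = 41

41


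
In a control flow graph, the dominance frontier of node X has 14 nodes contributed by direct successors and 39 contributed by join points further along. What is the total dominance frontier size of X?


DF(X) = direct successor contributions + join point contributions
= 14 + 39 = 53

53


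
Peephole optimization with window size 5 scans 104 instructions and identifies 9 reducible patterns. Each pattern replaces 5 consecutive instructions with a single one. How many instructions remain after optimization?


Each match removes 4 instructions.
Total removed = 9 * 4 = 36
Remaining = 104 - 36 = 68

68


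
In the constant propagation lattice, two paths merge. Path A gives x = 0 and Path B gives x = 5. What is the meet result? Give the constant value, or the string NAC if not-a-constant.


Meet operation: if both paths give the same constant, result is that constant; if they differ, result is NAC (not-a-constant).
Path A: 0, Path B: 5 -> differ
Result: not-a-constant -> NAC

NAC


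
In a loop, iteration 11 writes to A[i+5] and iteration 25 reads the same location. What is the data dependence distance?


Distance = read iteration - write iteration
= 25 - 11 = 14

14


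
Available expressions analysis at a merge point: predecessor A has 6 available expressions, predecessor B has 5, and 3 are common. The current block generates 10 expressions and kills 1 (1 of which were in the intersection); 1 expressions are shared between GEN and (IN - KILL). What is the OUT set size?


IN = intersection of predecessors = 3
IN - KILL = 3 - 1 = 2
|OUT| = |GEN| + |IN - KILL| - |GEN ∩ (IN - KILL)| = 10 + 2 - 1 = 11

11


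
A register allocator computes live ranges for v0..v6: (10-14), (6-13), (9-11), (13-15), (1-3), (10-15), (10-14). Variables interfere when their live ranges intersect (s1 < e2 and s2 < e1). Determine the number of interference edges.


Check all pairs for overlapping intervals.
Two intervals (s1,e1) and (s2,e2) overlap if s1 < e2 and s2 < e1.
v0 (10-14) vs v1..v6: overlaps v1, v2, v3, v5, v6 -> 5
v1 (6-13) vs v2..v6: overlaps v2, v5, v6 -> 3
v2 (9-11) vs v3..v6: overlaps v5, v6 -> 2
v3 (13-15) vs v4..v6: overlaps v5, v6 -> 2
v4 (1-3) vs v5..v6: overlaps none -> 0
v5 (10-15) vs v6: overlaps v6 -> 1
Total overlapping pairs = 5 + 3 + 2 + 2 + 0 + 1 = 13

13


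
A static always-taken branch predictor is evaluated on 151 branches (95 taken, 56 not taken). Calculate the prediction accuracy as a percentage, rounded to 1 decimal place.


Predictor: always-taken
Correct predictions = 95
Accuracy = 95 / 151 * 100 = 62.9%

62.9


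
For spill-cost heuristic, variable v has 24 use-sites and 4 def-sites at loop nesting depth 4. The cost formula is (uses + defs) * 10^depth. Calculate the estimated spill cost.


uses + defs = 24 + 4 = 28
10^4 = 10000
Spill cost = 28 * 10000 = 280000

280000


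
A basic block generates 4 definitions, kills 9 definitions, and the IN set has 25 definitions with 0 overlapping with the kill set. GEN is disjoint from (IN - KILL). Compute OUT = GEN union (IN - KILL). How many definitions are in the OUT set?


IN - KILL: 25 - 0 = 25 surviving definitions
OUT = GEN + surviving = 4 + 25 = 29

29


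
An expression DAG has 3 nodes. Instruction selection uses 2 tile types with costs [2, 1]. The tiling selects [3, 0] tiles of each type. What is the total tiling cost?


Total cost = sum(count_i * cost_i)
= 3*2 + 0*1
= 6

6


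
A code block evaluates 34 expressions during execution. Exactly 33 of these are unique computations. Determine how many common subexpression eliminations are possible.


CSE count = total expressions - unique expressions
= 34 - 33 = 1

1


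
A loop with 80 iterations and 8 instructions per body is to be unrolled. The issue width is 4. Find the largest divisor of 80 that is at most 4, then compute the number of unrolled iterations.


Largest divisor of 80 <= 4 is 4
New iterations = 80 / 4 = 20

20


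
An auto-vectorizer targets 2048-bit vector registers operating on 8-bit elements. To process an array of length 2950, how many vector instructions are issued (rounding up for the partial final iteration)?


Width = 2048 / 8 = 256 elements per vector op
Iterations = ceil(2950 / 256) = 12

12


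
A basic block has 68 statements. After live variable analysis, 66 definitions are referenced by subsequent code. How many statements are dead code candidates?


Dead code = total statements - live definitions
= 68 - 66 = 2

2


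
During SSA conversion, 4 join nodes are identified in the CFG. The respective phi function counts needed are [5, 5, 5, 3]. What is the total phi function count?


Total phi functions = sum of phi functions at each join node
= 5 + 5 + 5 + 3 = 18

18


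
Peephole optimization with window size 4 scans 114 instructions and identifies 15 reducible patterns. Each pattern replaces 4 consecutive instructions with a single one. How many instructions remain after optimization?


Each match removes 3 instructions.
Total removed = 15 * 3 = 45
Remaining = 114 - 45 = 69

69


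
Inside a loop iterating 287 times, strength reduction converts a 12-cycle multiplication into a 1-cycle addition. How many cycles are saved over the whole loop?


Per-iteration saving = 12 - 1 = 11
Total saved = 287 * 11 = 3157

3157


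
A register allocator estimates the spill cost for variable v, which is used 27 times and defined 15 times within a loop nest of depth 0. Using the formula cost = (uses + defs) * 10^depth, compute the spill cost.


uses + defs = 27 + 15 = 42
10^0 = 1
Spill cost = 42 * 1 = 42

42


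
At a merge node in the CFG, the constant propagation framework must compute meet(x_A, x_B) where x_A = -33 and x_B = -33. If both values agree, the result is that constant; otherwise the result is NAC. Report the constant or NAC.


Meet operation: if both paths give the same constant, result is that constant; if they differ, result is NAC (not-a-constant).
Path A: -33, Path B: -33 -> equal
Result: constant -> -33

-33


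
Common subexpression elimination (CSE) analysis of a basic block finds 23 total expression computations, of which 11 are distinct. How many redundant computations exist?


CSE count = total expressions - unique expressions
= 23 - 11 = 12

12


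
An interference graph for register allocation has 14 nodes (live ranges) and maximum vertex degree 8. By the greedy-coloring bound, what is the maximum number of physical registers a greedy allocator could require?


Greedy coloring never needs more than (max_degree + 1) colors: when coloring a vertex, at most max_degree neighbors are already colored.
Upper bound = 8 + 1 = 9

9


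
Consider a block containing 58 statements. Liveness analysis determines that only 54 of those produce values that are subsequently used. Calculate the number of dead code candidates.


Dead code = total statements - live definitions
= 58 - 54 = 4

4


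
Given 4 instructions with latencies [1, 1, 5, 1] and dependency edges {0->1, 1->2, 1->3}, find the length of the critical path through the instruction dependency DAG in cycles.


Compute longest path through dependency graph: dist(Ik) = max over predecessors of dist + latency(Ik).
dist(I0) = latency 1 = 1
dist(I1) = dist(I0) + 1 = 1 + 1 = 2
dist(I2) = dist(I1) + 5 = 2 + 5 = 7
dist(I3) = dist(I1) + 1 = 2 + 1 = 3
Critical path = max dist = 7

7


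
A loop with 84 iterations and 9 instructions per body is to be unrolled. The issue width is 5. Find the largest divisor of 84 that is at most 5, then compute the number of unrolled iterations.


Largest divisor of 84 <= 5 is 4
New iterations = 84 / 4 = 21

21


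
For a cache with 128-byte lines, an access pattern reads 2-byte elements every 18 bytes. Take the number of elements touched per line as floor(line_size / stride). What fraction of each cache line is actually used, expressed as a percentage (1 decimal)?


Elements per cache line = floor(128 / 18) = 7
Bytes used = 7 * 2 = 14
Utilization = 14 / 128 * 100 = 10.9%

10.9


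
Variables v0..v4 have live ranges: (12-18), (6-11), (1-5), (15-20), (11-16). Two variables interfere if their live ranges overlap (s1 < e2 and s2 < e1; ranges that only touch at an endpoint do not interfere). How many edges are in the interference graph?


Check all pairs for overlapping intervals.
Two intervals (s1,e1) and (s2,e2) overlap if s1 < e2 and s2 < e1.
v0 (12-18) vs v1..v4: overlaps v3, v4 -> 2
v1 (6-11) vs v2..v4: overlaps none -> 0
v2 (1-5) vs v3..v4: overlaps none -> 0
v3 (15-20) vs v4: overlaps v4 -> 1
Total overlapping pairs = 2 + 0 + 0 + 1 = 3

3


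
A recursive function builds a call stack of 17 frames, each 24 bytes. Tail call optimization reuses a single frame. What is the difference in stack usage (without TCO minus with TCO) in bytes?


Without TCO: 17 * 24 = 408 bytes
With TCO: reuse 1 frame = 24 bytes
Savings = 408 - 24 = 384

384


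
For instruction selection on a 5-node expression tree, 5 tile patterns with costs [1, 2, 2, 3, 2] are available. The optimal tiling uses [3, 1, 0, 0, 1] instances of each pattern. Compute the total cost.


Total cost = sum(count_i * cost_i)
= 3*1 + 1*2 + 0*2 + 0*3 + 1*2
= 7

7


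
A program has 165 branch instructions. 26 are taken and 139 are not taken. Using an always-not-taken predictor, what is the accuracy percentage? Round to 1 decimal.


Predictor: always-not-taken
Correct predictions = 139
Accuracy = 139 / 165 * 100 = 84.2%

84.2


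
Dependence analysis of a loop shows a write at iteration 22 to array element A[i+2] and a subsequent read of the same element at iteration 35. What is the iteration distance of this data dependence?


Distance = read iteration - write iteration
= 35 - 22 = 13

13


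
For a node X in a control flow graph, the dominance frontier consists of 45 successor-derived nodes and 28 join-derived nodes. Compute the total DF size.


DF(X) = direct successor contributions + join point contributions
= 45 + 28 = 73

73


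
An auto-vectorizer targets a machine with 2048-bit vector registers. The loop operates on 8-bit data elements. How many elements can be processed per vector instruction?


Width = SIMD bits / data type bits
= 2048 / 8 = 256

256


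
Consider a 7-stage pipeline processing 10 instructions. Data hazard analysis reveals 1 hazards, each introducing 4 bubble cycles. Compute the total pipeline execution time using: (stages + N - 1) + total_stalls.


Base cycles = 7 + 10 - 1 = 16
Total stalls = 1 * 4 = 4
Total = 16 + 4 = 20

20


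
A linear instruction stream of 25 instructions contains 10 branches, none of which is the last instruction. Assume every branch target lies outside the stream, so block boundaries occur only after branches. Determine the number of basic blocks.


With no in-sequence branch targets, the leaders are the first instruction plus the instruction after each branch.
Number of basic blocks = branches + 1
= 10 + 1 = 11

11


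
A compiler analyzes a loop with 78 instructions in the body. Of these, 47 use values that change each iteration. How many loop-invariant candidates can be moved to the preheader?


Invariant candidates = total - loop-dependent
= 78 - 47 = 31

31


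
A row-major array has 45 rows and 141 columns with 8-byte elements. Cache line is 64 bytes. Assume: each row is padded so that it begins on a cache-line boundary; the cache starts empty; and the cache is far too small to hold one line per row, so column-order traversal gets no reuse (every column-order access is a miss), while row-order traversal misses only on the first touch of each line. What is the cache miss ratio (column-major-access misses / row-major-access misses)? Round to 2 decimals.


Each row occupies 141 * 8 = 1128 bytes and starts on a line boundary, so it spans ceil(1128 / 64) = 18 cache lines.
Row-major traversal misses (one per line touched): 45 * ceil(141 * 8 / 64) = 810
Column-major traversal misses (no reuse, every access misses): 45 * 141 = 6345
Ratio = 6345 / 810 = 7.83

7.83


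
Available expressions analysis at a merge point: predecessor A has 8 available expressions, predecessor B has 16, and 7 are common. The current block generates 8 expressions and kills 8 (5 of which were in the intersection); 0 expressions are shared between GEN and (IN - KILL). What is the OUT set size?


IN = intersection of predecessors = 7
IN - KILL = 7 - 5 = 2
|OUT| = |GEN| + |IN - KILL| - |GEN ∩ (IN - KILL)| = 8 + 2 - 0 = 10

10


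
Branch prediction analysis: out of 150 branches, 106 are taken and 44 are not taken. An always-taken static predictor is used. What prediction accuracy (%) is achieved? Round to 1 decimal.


Predictor: always-taken
Correct predictions = 106
Accuracy = 106 / 150 * 100 = 70.7%

70.7


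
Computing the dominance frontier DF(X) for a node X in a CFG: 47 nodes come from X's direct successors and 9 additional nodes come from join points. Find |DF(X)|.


DF(X) = direct successor contributions + join point contributions
= 47 + 9 = 56

56


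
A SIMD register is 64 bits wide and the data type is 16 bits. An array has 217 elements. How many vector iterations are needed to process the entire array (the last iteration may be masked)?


Width = 64 / 16 = 4 elements per vector op
Iterations = ceil(217 / 4) = 55

55


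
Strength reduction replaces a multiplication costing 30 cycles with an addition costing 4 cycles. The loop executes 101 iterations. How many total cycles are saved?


Per-iteration saving = 30 - 4 = 26
Total saved = 101 * 26 = 2626

2626


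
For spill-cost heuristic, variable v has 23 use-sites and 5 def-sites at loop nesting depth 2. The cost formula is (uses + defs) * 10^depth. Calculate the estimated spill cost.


uses + defs = 23 + 5 = 28
10^2 = 100
Spill cost = 28 * 100 = 2800

2800


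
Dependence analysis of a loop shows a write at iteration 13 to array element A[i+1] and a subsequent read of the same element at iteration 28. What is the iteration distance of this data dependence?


Distance = read iteration - write iteration
= 28 - 13 = 15

15


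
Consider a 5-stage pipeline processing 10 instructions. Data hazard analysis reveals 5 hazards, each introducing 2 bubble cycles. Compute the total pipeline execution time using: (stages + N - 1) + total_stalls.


Base cycles = 5 + 10 - 1 = 14
Total stalls = 5 * 2 = 10
Total = 14 + 10 = 24

24


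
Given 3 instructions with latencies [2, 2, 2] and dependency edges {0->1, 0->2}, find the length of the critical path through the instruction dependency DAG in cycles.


Compute longest path through dependency graph: dist(Ik) = max over predecessors of dist + latency(Ik).
dist(I0) = latency 2 = 2
dist(I1) = dist(I0) + 2 = 2 + 2 = 4
dist(I2) = dist(I0) + 2 = 2 + 2 = 4
Critical path = max dist = 4

4


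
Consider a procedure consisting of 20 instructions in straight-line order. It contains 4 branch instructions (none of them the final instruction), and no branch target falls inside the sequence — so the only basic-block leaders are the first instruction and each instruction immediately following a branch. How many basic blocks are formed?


With no in-sequence branch targets, the leaders are the first instruction plus the instruction after each branch.
Number of basic blocks = branches + 1
= 4 + 1 = 5

5


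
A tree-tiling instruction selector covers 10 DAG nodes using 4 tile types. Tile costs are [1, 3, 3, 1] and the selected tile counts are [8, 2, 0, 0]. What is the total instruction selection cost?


Total cost = sum(count_i * cost_i)
= 8*1 + 2*3 + 0*3 + 0*1
= 14

14


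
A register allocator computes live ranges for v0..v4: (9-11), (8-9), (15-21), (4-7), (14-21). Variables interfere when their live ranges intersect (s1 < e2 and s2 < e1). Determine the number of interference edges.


Check all pairs for overlapping intervals.
Two intervals (s1,e1) and (s2,e2) overlap if s1 < e2 and s2 < e1.
v0 (9-11) vs v1..v4: overlaps none -> 0
v1 (8-9) vs v2..v4: overlaps none -> 0
v2 (15-21) vs v3..v4: overlaps v4 -> 1
v3 (4-7) vs v4: overlaps none -> 0
Total overlapping pairs = 0 + 0 + 1 + 0 = 1

1


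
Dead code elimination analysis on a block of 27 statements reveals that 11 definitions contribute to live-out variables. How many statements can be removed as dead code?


Dead code = total statements - live definitions
= 27 - 11 = 16

16


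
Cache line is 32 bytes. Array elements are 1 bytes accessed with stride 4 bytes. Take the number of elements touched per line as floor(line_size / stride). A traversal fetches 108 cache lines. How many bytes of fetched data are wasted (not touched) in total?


Elements per line = floor(32 / 4) = 8
Bytes used per line = 8 * 1 = 8
Wasted per line = 32 - 8 = 24
Total wasted = 24 * 108 = 2592

2592


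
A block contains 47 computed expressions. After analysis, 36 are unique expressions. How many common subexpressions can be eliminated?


CSE count = total expressions - unique expressions
= 47 - 36 = 11

11


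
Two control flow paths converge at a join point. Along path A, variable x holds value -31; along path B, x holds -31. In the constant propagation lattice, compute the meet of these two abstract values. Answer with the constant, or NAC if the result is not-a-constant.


Meet operation: if both paths give the same constant, result is that constant; if they differ, result is NAC (not-a-constant).
Path A: -31, Path B: -31 -> equal
Result: constant -> -31

-31


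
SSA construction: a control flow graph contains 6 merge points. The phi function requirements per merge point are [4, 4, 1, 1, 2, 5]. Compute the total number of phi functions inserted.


Total phi functions = sum of phi functions at each join node
= 4 + 4 + 1 + 1 + 2 + 5 = 17

17


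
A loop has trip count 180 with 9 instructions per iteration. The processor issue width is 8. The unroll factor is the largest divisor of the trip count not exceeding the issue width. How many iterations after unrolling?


Largest divisor of 180 <= 8 is 6
New iterations = 180 / 6 = 30

30


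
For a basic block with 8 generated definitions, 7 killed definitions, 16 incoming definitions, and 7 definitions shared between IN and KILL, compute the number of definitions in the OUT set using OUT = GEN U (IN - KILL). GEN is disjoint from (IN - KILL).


IN - KILL: 16 - 7 = 9 surviving definitions
OUT = GEN + surviving = 8 + 9 = 17

17


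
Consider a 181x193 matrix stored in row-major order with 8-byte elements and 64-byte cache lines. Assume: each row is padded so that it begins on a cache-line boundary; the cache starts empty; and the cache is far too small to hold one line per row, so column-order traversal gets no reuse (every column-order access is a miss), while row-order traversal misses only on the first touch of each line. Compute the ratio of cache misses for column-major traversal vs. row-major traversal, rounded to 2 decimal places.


Each row occupies 193 * 8 = 1544 bytes and starts on a line boundary, so it spans ceil(1544 / 64) = 25 cache lines.
Row-major traversal misses (one per line touched): 181 * ceil(193 * 8 / 64) = 4525
Column-major traversal misses (no reuse, every access misses): 181 * 193 = 34933
Ratio = 34933 / 4525 = 7.72

7.72


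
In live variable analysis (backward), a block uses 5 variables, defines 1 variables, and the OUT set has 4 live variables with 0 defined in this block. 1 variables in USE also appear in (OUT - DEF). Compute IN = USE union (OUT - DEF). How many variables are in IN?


OUT - DEF: 4 - 0 = 4
|IN| = |USE| + |OUT - DEF| - |USE ∩ (OUT - DEF)| = 5 + 4 - 1 = 8

8


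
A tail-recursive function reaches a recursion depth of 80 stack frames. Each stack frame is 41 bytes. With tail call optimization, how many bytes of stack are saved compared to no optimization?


Without TCO: 80 * 41 = 3280 bytes
With TCO: reuse 1 frame = 41 bytes
Savings = 3280 - 41 = 3239

3239


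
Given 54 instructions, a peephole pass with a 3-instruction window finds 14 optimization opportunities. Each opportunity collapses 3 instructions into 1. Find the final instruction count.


Each match removes 2 instructions.
Total removed = 14 * 2 = 28
Remaining = 54 - 28 = 26

26


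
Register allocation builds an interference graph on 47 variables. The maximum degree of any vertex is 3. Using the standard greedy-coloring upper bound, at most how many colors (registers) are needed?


Greedy coloring never needs more than (max_degree + 1) colors: when coloring a vertex, at most max_degree neighbors are already colored.
Upper bound = 3 + 1 = 4

4


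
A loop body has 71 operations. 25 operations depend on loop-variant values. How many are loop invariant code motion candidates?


Invariant candidates = total - loop-dependent
= 71 - 25 = 46

46


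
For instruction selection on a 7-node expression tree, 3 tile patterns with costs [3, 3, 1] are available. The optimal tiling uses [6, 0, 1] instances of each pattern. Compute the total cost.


Total cost = sum(count_i * cost_i)
= 6*3 + 0*3 + 1*1
= 19

19


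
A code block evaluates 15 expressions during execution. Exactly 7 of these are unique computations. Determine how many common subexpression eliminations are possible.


CSE count = total expressions - unique expressions
= 15 - 7 = 8

8


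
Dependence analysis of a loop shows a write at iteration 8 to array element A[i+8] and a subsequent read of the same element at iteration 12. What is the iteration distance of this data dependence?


Distance = read iteration - write iteration
= 12 - 8 = 4

4


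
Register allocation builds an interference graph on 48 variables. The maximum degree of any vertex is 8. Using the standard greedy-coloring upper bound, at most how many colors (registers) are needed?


Greedy coloring never needs more than (max_degree + 1) colors: when coloring a vertex, at most max_degree neighbors are already colored.
Upper bound = 8 + 1 = 9

9


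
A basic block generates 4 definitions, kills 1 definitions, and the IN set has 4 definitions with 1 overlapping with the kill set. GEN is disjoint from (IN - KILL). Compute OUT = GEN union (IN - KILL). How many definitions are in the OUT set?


IN - KILL: 4 - 1 = 3 surviving definitions
OUT = GEN + surviving = 4 + 3 = 7

7


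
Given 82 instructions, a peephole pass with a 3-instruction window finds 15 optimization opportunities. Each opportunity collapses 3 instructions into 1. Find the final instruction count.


Each match removes 2 instructions.
Total removed = 15 * 2 = 30
Remaining = 82 - 30 = 52

52


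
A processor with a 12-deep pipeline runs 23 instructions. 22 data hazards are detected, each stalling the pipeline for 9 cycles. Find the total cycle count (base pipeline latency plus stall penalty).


Base cycles = 12 + 23 - 1 = 34
Total stalls = 22 * 9 = 198
Total = 34 + 198 = 232

232


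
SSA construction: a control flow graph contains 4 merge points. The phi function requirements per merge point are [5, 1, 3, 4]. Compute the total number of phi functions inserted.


Total phi functions = sum of phi functions at each join node
= 5 + 1 + 3 + 4 = 13

13


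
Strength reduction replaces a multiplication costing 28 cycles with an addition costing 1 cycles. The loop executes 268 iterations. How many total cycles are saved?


Per-iteration saving = 28 - 1 = 27
Total saved = 268 * 27 = 7236

7236


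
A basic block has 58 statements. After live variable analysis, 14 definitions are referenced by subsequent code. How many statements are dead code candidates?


Dead code = total statements - live definitions
= 58 - 14 = 44

44


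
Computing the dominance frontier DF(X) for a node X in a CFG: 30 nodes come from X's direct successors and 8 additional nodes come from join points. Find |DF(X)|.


DF(X) = direct successor contributions + join point contributions
= 30 + 8 = 38

38


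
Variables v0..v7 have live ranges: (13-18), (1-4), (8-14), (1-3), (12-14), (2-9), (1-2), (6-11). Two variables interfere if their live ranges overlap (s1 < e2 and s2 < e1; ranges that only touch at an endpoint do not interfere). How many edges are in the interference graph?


Check all pairs for overlapping intervals.
Two intervals (s1,e1) and (s2,e2) overlap if s1 < e2 and s2 < e1.
v0 (13-18) vs v1..v7: overlaps v2, v4 -> 2
v1 (1-4) vs v2..v7: overlaps v3, v5, v6 -> 3
v2 (8-14) vs v3..v7: overlaps v4, v5, v7 -> 3
v3 (1-3) vs v4..v7: overlaps v5, v6 -> 2
v4 (12-14) vs v5..v7: overlaps none -> 0
v5 (2-9) vs v6..v7: overlaps v7 -> 1
v6 (1-2) vs v7: overlaps none -> 0
Total overlapping pairs = 2 + 3 + 3 + 2 + 0 + 1 + 0 = 11

11


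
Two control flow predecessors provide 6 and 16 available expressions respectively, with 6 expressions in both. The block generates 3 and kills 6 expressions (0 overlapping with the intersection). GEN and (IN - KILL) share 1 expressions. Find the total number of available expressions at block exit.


IN = intersection of predecessors = 6
IN - KILL = 6 - 0 = 6
|OUT| = |GEN| + |IN - KILL| - |GEN ∩ (IN - KILL)| = 3 + 6 - 1 = 8

8


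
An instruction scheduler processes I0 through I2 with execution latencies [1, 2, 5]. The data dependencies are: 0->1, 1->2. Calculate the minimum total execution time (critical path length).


Compute longest path through dependency graph: dist(Ik) = max over predecessors of dist + latency(Ik).
dist(I0) = latency 1 = 1
dist(I1) = dist(I0) + 2 = 1 + 2 = 3
dist(I2) = dist(I1) + 5 = 3 + 5 = 8
Critical path = max dist = 8

8


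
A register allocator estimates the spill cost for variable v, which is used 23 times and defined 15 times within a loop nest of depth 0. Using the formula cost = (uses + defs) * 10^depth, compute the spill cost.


uses + defs = 23 + 15 = 38
10^0 = 1
Spill cost = 38 * 1 = 38

38


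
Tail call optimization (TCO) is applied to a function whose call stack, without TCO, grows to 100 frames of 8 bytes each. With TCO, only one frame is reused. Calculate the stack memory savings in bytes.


Without TCO: 100 * 8 = 800 bytes
With TCO: reuse 1 frame = 8 bytes
Savings = 800 - 8 = 792

792


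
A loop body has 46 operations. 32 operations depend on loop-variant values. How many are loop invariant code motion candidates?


Invariant candidates = total - loop-dependent
= 46 - 32 = 14

14


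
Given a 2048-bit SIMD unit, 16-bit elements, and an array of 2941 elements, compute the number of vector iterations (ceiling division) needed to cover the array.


Width = 2048 / 16 = 128 elements per vector op
Iterations = ceil(2941 / 128) = 23

23


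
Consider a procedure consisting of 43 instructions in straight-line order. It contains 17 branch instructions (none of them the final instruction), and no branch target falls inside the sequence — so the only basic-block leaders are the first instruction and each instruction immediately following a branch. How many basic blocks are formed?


With no in-sequence branch targets, the leaders are the first instruction plus the instruction after each branch.
Number of basic blocks = branches + 1
= 17 + 1 = 18

18


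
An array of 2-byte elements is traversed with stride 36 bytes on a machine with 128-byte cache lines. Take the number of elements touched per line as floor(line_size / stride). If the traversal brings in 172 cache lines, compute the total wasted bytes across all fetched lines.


Elements per line = floor(128 / 36) = 3
Bytes used per line = 3 * 2 = 6
Wasted per line = 128 - 6 = 122
Total wasted = 122 * 172 = 20984

20984


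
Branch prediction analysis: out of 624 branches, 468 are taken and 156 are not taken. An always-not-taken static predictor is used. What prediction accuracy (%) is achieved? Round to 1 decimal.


Predictor: always-not-taken
Correct predictions = 156
Accuracy = 156 / 624 * 100 = 25.0%

25.0


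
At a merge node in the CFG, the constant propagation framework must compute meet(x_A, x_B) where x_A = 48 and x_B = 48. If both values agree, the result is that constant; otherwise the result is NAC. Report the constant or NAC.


Meet operation: if both paths give the same constant, result is that constant; if they differ, result is NAC (not-a-constant).
Path A: 48, Path B: 48 -> equal
Result: constant -> 48

48


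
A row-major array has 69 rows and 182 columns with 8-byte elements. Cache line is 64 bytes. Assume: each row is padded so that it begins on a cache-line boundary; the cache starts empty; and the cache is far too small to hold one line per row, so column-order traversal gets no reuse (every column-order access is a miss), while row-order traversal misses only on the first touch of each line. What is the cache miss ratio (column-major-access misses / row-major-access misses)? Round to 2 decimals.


Each row occupies 182 * 8 = 1456 bytes and starts on a line boundary, so it spans ceil(1456 / 64) = 23 cache lines.
Row-major traversal misses (one per line touched): 69 * ceil(182 * 8 / 64) = 1587
Column-major traversal misses (no reuse, every access misses): 69 * 182 = 12558
Ratio = 12558 / 1587 = 7.91

7.91


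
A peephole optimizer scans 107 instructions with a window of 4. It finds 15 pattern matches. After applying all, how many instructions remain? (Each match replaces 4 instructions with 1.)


Each match removes 3 instructions.
Total removed = 15 * 3 = 45
Remaining = 107 - 45 = 62

62


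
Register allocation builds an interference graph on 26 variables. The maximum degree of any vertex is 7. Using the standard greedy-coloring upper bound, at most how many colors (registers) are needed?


Greedy coloring never needs more than (max_degree + 1) colors: when coloring a vertex, at most max_degree neighbors are already colored.
Upper bound = 7 + 1 = 8

8


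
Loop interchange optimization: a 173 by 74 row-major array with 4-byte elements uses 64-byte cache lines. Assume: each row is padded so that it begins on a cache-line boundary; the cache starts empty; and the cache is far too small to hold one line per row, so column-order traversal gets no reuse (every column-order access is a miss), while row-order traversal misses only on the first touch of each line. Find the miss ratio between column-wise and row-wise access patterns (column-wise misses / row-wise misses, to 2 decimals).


Each row occupies 74 * 4 = 296 bytes and starts on a line boundary, so it spans ceil(296 / 64) = 5 cache lines.
Row-major traversal misses (one per line touched): 173 * ceil(74 * 4 / 64) = 865
Column-major traversal misses (no reuse, every access misses): 173 * 74 = 12802
Ratio = 12802 / 865 = 14.8

14.8


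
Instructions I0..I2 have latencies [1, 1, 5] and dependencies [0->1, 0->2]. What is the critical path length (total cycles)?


Compute longest path through dependency graph: dist(Ik) = max over predecessors of dist + latency(Ik).
dist(I0) = latency 1 = 1
dist(I1) = dist(I0) + 1 = 1 + 1 = 2
dist(I2) = dist(I0) + 5 = 1 + 5 = 6
Critical path = max dist = 6

6


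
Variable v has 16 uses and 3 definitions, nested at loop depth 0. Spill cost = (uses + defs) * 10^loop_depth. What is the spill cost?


uses + defs = 16 + 3 = 19
10^0 = 1
Spill cost = 19 * 1 = 19

19


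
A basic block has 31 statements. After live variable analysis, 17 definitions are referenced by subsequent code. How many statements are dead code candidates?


Dead code = total statements - live definitions
= 31 - 17 = 14

14


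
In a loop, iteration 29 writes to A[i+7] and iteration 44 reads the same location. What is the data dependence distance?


Distance = read iteration - write iteration
= 44 - 29 = 15

15


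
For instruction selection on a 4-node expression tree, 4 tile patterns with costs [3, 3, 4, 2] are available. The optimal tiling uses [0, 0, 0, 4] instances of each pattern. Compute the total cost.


Total cost = sum(count_i * cost_i)
= 0*3 + 0*3 + 0*4 + 4*2
= 8

8


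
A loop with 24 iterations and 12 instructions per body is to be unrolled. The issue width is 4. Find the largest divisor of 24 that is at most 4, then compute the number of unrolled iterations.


Largest divisor of 24 <= 4 is 4
New iterations = 24 / 4 = 6

6


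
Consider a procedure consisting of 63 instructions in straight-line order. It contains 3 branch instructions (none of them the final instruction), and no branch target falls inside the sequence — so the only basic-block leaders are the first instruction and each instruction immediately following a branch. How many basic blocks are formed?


With no in-sequence branch targets, the leaders are the first instruction plus the instruction after each branch.
Number of basic blocks = branches + 1
= 3 + 1 = 4

4


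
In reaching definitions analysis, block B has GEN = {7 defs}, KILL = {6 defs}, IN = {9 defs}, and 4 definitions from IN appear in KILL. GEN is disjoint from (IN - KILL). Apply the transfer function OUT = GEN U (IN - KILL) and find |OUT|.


IN - KILL: 9 - 4 = 5 surviving definitions
OUT = GEN + surviving = 7 + 5 = 12

12


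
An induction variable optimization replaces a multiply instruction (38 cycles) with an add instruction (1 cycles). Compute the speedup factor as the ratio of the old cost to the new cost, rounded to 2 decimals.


Ratio = mult_cost / add_cost = 38 / 1 = 38.0

38.0


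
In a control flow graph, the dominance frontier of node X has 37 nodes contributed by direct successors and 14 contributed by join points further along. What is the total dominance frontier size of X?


DF(X) = direct successor contributions + join point contributions
= 37 + 14 = 51

51


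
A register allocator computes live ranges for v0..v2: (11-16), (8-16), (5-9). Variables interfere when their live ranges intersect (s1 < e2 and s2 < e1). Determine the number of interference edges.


Check all pairs for overlapping intervals.
Two intervals (s1,e1) and (s2,e2) overlap if s1 < e2 and s2 < e1.
v0 (11-16) vs v1..v2: overlaps v1 -> 1
v1 (8-16) vs v2: overlaps v2 -> 1
Total overlapping pairs = 1 + 1 = 2

2


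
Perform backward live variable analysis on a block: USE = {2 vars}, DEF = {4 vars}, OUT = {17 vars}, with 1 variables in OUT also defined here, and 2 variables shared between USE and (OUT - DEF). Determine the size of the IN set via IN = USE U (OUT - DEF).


OUT - DEF: 17 - 1 = 16
|IN| = |USE| + |OUT - DEF| - |USE ∩ (OUT - DEF)| = 2 + 16 - 2 = 16

16


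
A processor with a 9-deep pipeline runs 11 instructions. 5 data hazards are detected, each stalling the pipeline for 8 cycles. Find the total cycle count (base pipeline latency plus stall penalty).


Base cycles = 9 + 11 - 1 = 19
Total stalls = 5 * 8 = 40
Total = 19 + 40 = 59

59


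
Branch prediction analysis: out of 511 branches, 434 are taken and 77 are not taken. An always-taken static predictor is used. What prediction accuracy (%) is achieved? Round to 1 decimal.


Predictor: always-taken
Correct predictions = 434
Accuracy = 434 / 511 * 100 = 84.9%

84.9


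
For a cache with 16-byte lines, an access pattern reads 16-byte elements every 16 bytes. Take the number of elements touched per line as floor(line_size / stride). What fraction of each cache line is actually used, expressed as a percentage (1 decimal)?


Elements per cache line = floor(16 / 16) = 1
Bytes used = 1 * 16 = 16
Utilization = 16 / 16 * 100 = 100.0%

100.0


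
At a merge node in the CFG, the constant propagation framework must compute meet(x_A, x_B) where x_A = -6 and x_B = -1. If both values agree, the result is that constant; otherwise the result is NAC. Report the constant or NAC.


Meet operation: if both paths give the same constant, result is that constant; if they differ, result is NAC (not-a-constant).
Path A: -6, Path B: -1 -> differ
Result: not-a-constant -> NAC

NAC


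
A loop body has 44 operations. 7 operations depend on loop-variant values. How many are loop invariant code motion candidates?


Invariant candidates = total - loop-dependent
= 44 - 7 = 37

37


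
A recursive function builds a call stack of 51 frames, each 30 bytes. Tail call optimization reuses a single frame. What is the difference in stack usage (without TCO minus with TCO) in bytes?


Without TCO: 51 * 30 = 1530 bytes
With TCO: reuse 1 frame = 30 bytes
Savings = 1530 - 30 = 1500

1500


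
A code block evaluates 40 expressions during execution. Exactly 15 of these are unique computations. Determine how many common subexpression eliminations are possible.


CSE count = total expressions - unique expressions
= 40 - 15 = 25

25


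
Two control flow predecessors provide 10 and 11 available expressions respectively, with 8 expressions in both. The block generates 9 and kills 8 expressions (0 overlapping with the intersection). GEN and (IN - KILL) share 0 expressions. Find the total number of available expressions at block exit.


IN = intersection of predecessors = 8
IN - KILL = 8 - 0 = 8
|OUT| = |GEN| + |IN - KILL| - |GEN ∩ (IN - KILL)| = 9 + 8 - 0 = 17

17


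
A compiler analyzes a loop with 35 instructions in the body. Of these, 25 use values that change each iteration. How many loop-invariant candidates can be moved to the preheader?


Invariant candidates = total - loop-dependent
= 35 - 25 = 10

10


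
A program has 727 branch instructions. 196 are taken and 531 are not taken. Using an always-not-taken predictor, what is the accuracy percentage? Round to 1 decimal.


Predictor: always-not-taken
Correct predictions = 531
Accuracy = 531 / 727 * 100 = 73.0%

73.0


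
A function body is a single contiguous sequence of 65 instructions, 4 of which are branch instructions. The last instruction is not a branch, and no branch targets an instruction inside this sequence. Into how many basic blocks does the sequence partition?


With no in-sequence branch targets, the leaders are the first instruction plus the instruction after each branch.
Number of basic blocks = branches + 1
= 4 + 1 = 5

5
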